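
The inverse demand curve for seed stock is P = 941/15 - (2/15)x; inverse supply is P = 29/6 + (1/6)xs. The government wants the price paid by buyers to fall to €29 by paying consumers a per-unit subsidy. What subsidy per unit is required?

Required subsidy s = €18 per unit

At a buyer price of 29, quantity demanded is 470.5 − 7.5·29 = 253.
Sellers supply 253 only when they receive Ps = 29/6 + (1/6)·253 = 47.
s = Ps − Pb = 47 − 29 = 18.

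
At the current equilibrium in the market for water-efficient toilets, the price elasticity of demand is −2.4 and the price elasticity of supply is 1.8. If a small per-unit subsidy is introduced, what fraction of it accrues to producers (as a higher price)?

For a small subsidy around the equilibrium, the benefit split depends on the relative slopes, which at a point are proportional to the elasticities.
Buyer share = εs/(εs + |εd|) = 1.8/(1.8 + 2.4) = 3/7; seller share = |εd|/(εs + |εd|) = 4/7.
So producers capture 4/7 of the subsidy.

Producer share = 4/7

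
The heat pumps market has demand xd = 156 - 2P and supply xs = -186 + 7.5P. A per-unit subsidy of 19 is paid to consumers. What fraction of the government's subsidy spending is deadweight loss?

Pre-subsidy: 156 - 2P = -186 + 7.5P gives P* = 36, x* = 84.
With the rebate, buyers effectively pay Pb = Ps − 19, where Ps is the price sellers receive.
Demand in terms of Ps becomes xd = 156 − 2(Ps − 19) = 194 - 2Ps. Setting this equal to supply: 194 - 2Ps = -186 + 7.5Ps, so Ps = 40.
Buyers pay Pb = 40 − 19 = 21; x' = -186 + 7.5·40 = 114.
ΔCS = ½(84 + 114)(36 − 21) = 1485; ΔPS = ½(84 + 114)(40 − 36) = 396.
Government spending = 19 × 114 = 2166.
DWL = ½ × 19 × (114 − 84) = 285; fraction = 285 / 2166 = 5/38.

DWL / government spending = 5/38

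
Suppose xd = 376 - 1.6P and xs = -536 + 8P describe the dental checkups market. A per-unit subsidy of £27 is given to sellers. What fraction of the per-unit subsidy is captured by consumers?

Pre-subsidy: 376 - 1.6P = -536 + 8P gives P* = 95, x* = 224.
With the subsidy, sellers receive Ps = Pb + 27 for each unit, where Pb is the price buyers pay.
Supply in terms of Pb becomes xs = -536 + 8(Pb + 27) = -320 + 8Pb. Setting this equal to demand: 376 - 1.6Pb = -320 + 8Pb, so Pb = 72.5.
Sellers receive Ps = 72.5 + 27 = 99.5; x' = 376 − 1.6·72.5 = 260.
Buyers' price falls by P* − Pb = 95 − 72.5 = 22.5; sellers' price rises by Ps − P* = 99.5 − 95 = 4.5.
So consumers capture 22.5/27 = 5/6 of each unit of subsidy.

Consumer share = 5/6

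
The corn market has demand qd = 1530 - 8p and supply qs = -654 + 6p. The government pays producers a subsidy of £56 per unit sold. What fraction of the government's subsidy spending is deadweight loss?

DWL / government spending = 16/79

Pre-subsidy: 1530 - 8p = -654 + 6p gives p* = 156, q* = 282.
With the subsidy, sellers receive ps = pb + 56 for each unit, where pb is the price buyers pay.
Supply in terms of pb becomes qs = -654 + 6(pb + 56) = -318 + 6pb. Setting this equal to demand: 1530 - 8pb = -318 + 6pb, so pb = 132.
Sellers receive ps = 132 + 56 = 188; q' = 1530 − 8·132 = 474.
ΔCS = ½(282 + 474)(156 − 132) = 9072; ΔPS = ½(282 + 474)(188 − 156) = 12096.
Government spending = 56 × 474 = 26544.
DWL = ½ × 56 × (474 − 282) = 5376; fraction = 5376 / 26544 = 16/79.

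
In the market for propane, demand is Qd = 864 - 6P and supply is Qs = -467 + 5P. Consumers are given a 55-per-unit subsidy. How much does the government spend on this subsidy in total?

Government cost = 15840

Pre-subsidy: 864 - 6P = -467 + 5P gives P* = 121, Q* = 138.
With the rebate, buyers effectively pay Pb = Ps − 55, where Ps is the price sellers receive.
Demand in terms of Ps becomes Qd = 864 − 6(Ps − 55) = 1194 - 6Ps. Setting this equal to supply: 1194 - 6Ps = -467 + 5Ps, so Ps = 151.
Buyers pay Pb = 151 − 55 = 96; Q' = -467 + 5·151 = 288.
Government outlay = subsidy × quantity = 55 × 288 = 15840.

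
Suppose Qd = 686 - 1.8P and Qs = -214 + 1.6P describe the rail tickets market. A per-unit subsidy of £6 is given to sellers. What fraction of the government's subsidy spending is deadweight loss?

Pre-subsidy: 686 - 1.8P = -214 + 1.6P gives P* = 4500/17, Q* = 3562/17.
With the subsidy, sellers receive Ps = Pb + 6 for each unit, where Pb is the price buyers pay.
Supply in terms of Pb becomes Qs = -214 + 1.6(Pb + 6) = -204.4 + 1.6Pb. Setting this equal to demand: 686 - 1.8Pb = -204.4 + 1.6Pb, so Pb = 4452/17.
Sellers receive Ps = 4452/17 + 6 = 4554/17; Q' = 686 − 1.8·(4452/17) = 18242/85.
ΔCS = ½(3562/17 + 18242/85)(4500/17 − 4452/17) = 865248/1445; ΔPS = ½(3562/17 + 18242/85)(4554/17 − 4500/17) = 973404/1445.
Government spending = 6 × 18242/85 = 109452/85.
DWL = ½ × 6 × (18242/85 − 3562/17) = 1296/85; fraction = (1296/85) / (109452/85) = 108/9121.

DWL / government spending = 108/9121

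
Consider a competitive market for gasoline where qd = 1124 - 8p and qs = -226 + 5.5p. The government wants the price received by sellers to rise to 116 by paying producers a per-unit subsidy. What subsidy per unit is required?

At a seller price of 116, quantity supplied is -226 + 5.5·116 = 412.
Buyers absorb 412 only when they pay pb with 1124 − 8·pb = 412, i.e. pb = 89.
s = ps − pb = 116 − 89 = 27.

Required subsidy s = 27 per unit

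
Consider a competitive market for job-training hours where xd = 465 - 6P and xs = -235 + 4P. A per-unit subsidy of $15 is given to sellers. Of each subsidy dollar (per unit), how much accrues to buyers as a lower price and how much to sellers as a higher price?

Buyers gain $6 per unit; sellers gain $9 per unit

Pre-subsidy: 465 - 6P = -235 + 4P gives P* = 70, x* = 45.
With the subsidy, sellers receive Ps = Pb + 15 for each unit, where Pb is the price buyers pay.
Supply in terms of Pb becomes xs = -235 + 4(Pb + 15) = -175 + 4Pb. Setting this equal to demand: 465 - 6Pb = -175 + 4Pb, so Pb = 64.
Sellers receive Ps = 64 + 15 = 79; x' = 465 − 6·64 = 81.
Buyers' price falls by P* − Pb = 70 − 64 = 6; sellers' price rises by Ps − P* = 79 − 70 = 9.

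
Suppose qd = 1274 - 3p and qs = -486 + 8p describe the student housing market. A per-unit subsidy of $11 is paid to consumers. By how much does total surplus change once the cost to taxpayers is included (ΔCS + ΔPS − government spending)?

Net change in total surplus = -$132

Pre-subsidy: 1274 - 3p = -486 + 8p gives p* = 160, q* = 794.
With the rebate, buyers effectively pay pb = ps − 11, where ps is the price sellers receive.
Demand in terms of ps becomes qd = 1274 − 3(ps − 11) = 1307 - 3ps. Setting this equal to supply: 1307 - 3ps = -486 + 8ps, so ps = 163.
Buyers pay pb = 163 − 11 = 152; q' = -486 + 8·163 = 818.
ΔCS = ½(794 + 818)(160 − 152) = 6448; ΔPS = ½(794 + 818)(163 − 160) = 2418.
Government spending = 11 × 818 = 8998.
Net change = 6448 + 2418 − 8998 = -132. The loss equals the DWL triangle ½·11·24.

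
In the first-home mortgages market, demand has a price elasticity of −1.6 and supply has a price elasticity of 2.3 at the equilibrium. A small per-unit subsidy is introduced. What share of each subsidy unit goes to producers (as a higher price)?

Producer share = 16/39

For a small subsidy around the equilibrium, the benefit split depends on the relative slopes, which at a point are proportional to the elasticities.
Buyer share = εs/(εs + |εd|) = 2.3/(2.3 + 1.6) = 23/39; seller share = |εd|/(εs + |εd|) = 16/39.
So producers capture 16/39 of the subsidy.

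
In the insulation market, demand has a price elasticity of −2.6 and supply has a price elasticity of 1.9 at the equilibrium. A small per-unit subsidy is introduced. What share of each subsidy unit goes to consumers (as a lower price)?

For a small subsidy around the equilibrium, the benefit split depends on the relative slopes, which at a point are proportional to the elasticities.
Buyer share = εs/(εs + |εd|) = 1.9/(1.9 + 2.6) = 19/45; seller share = |εd|/(εs + |εd|) = 26/45.

Consumer share = 19/45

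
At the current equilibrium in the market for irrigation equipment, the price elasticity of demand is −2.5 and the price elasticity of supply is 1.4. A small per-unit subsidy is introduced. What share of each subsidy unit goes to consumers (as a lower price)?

For a small subsidy around the equilibrium, the benefit split depends on the relative slopes, which at a point are proportional to the elasticities.
Buyer share = εs/(εs + |εd|) = 1.4/(1.4 + 2.5) = 14/39; seller share = |εd|/(εs + |εd|) = 25/39.

Consumer share = 14/39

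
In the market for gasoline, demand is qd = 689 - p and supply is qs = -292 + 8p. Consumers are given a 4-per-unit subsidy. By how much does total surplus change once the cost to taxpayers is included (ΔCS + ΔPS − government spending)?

Net change in total surplus = -64/9

Pre-subsidy: 689 - p = -292 + 8p gives p* = 109, q* = 580.
With the rebate, buyers effectively pay pb = ps − 4, where ps is the price sellers receive.
Demand in terms of ps becomes qd = 689 − 1(ps − 4) = 693 - ps. Setting this equal to supply: 693 - ps = -292 + 8ps, so ps = 985/9.
Buyers pay pb = 985/9 − 4 = 949/9; q' = -292 + 8·(985/9) = 5252/9.
ΔCS = ½(580 + 5252/9)(109 − 949/9) = 167552/81; ΔPS = ½(580 + 5252/9)(985/9 − 109) = 20944/81.
Government spending = 4 × 5252/9 = 21008/9.
Net change = 167552/81 + 20944/81 − 21008/9 = -64/9. The loss equals the DWL triangle ½·4·32/9.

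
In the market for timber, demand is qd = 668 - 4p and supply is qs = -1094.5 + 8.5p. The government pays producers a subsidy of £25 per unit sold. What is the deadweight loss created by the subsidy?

Deadweight loss = £850

Pre-subsidy: 668 - 4p = -1094.5 + 8.5p gives p* = 141, q* = 104.
With the subsidy, sellers receive ps = pb + 25 for each unit, where pb is the price buyers pay.
Supply in terms of pb becomes qs = -1094.5 + 8.5(pb + 25) = -882 + 8.5pb. Setting this equal to demand: 668 - 4pb = -882 + 8.5pb, so pb = 124.
Sellers receive ps = 124 + 25 = 149; q' = 668 − 4·124 = 172.
The subsidy expands output by 172 − 104 = 68 past the efficient level; on those units the gap between marginal cost and willingness to pay runs from 0 up to 25.
DWL = ½ × 25 × 68 = 850.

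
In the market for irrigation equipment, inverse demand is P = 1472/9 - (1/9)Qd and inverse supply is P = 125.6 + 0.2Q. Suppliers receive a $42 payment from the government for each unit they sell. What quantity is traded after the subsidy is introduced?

Q' = 257

Pre-subsidy: 1472/9 - (1/9)Q = 125.6 + 0.2Q gives Q* = 122 and P* = 150.
With the subsidy, sellers receive Ps = Pb + 42 for each unit, where Pb is the price buyers pay.
On the curves, Pb = 1472/9 - (1/9)Q and Ps = 125.6 + 0.2Q; the wedge Ps − Pb = 42 gives 125.6 + 0.2Q − (1472/9 - (1/9)Q) = 42, so Q' = 257.
Then Pb = 1472/9 − (1/9)·257 = 135 and Ps = 125.6 + 0.2·257 = 177.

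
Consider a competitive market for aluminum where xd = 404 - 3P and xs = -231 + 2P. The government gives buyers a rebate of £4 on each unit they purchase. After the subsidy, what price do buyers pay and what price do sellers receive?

Buyers pay £125.4; sellers receive £129.4

Pre-subsidy: 404 - 3P = -231 + 2P gives P* = 127, x* = 23.
With the rebate, buyers effectively pay Pb = Ps − 4, where Ps is the price sellers receive.
Demand in terms of Ps becomes xd = 404 − 3(Ps − 4) = 416 - 3Ps. Setting this equal to supply: 416 - 3Ps = -231 + 2Ps, so Ps = 129.4.
Buyers pay Pb = 129.4 − 4 = 125.4; x' = -231 + 2·129.4 = 27.8.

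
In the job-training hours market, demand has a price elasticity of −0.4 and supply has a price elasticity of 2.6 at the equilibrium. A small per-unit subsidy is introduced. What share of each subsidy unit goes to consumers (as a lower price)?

For a small subsidy around the equilibrium, the benefit split depends on the relative slopes, which at a point are proportional to the elasticities.
Buyer share = εs/(εs + |εd|) = 2.6/(2.6 + 0.4) = 13/15; seller share = |εd|/(εs + |εd|) = 2/15.

Consumer share = 13/15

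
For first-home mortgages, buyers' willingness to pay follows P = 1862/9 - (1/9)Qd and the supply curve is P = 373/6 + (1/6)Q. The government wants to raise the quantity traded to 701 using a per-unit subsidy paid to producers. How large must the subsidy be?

Required subsidy s = 50 per unit

At Q = 701, from the demand curve buyers pay Pb = 1862/9 − (1/9)·701 = 129; from the supply curve sellers need Ps = 373/6 + (1/6)·701 = 179.
The subsidy must fill the gap: s = Ps − Pb = 179 − 129 = 50.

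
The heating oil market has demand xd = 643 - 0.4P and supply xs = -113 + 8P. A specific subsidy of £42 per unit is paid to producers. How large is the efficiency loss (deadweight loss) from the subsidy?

Pre-subsidy: 643 - 0.4P = -113 + 8P gives P* = 90, x* = 607.
With the subsidy, sellers receive Ps = Pb + 42 for each unit, where Pb is the price buyers pay.
Supply in terms of Pb becomes xs = -113 + 8(Pb + 42) = 223 + 8Pb. Setting this equal to demand: 643 - 0.4Pb = 223 + 8Pb, so Pb = 50.
Sellers receive Ps = 50 + 42 = 92; x' = 643 − 0.4·50 = 623.
The subsidy expands output by 623 − 607 = 16 past the efficient level; on those units the gap between marginal cost and willingness to pay runs from 0 up to 42.
DWL = ½ × 42 × 16 = 336.

Deadweight loss = £336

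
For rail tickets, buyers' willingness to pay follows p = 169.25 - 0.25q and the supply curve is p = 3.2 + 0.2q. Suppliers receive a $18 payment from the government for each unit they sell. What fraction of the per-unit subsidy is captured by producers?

Pre-subsidy: 169.25 - 0.25q = 3.2 + 0.2q gives q* = 369 and p* = 77.
With the subsidy, sellers receive ps = pb + 18 for each unit, where pb is the price buyers pay.
On the curves, pb = 169.25 - 0.25q and ps = 3.2 + 0.2q; the wedge ps − pb = 18 gives 3.2 + 0.2q − (169.25 - 0.25q) = 18, so q' = 409.
Then pb = 169.25 − 0.25·409 = 67 and ps = 3.2 + 0.2·409 = 85.
Buyers' price falls by p* − pb = 77 − 67 = 10; sellers' price rises by ps − p* = 85 − 77 = 8.
So producers capture 8/18 = 4/9 of each unit of subsidy.

Producer share = 4/9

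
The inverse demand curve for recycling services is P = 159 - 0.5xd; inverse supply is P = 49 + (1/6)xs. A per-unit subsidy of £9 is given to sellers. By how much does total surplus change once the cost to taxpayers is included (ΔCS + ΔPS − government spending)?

Pre-subsidy: 159 - 0.5x = 49 + (1/6)x gives x* = 165 and P* = 76.5.
With the subsidy, sellers receive Ps = Pb + 9 for each unit, where Pb is the price buyers pay.
On the curves, Pb = 159 - 0.5x and Ps = 49 + (1/6)x; the wedge Ps − Pb = 9 gives 49 + (1/6)x − (159 - 0.5x) = 9, so x' = 178.5.
Then Pb = 159 − 0.5·178.5 = 69.75 and Ps = 49 + (1/6)·178.5 = 78.75.
ΔCS = ½(165 + 178.5)(76.5 − 69.75) = 1159.3125; ΔPS = ½(165 + 178.5)(78.75 − 76.5) = 386.4375.
Government spending = 9 × 178.5 = 1606.5.
Net change = 1159.3125 + 386.4375 − 1606.5 = -60.75. The loss equals the DWL triangle ½·9·13.5.

Net change in total surplus = -£60.75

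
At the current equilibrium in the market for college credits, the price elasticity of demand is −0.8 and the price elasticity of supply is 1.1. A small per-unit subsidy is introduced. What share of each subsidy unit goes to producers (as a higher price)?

For a small subsidy around the equilibrium, the benefit split depends on the relative slopes, which at a point are proportional to the elasticities.
Buyer share = εs/(εs + |εd|) = 1.1/(1.1 + 0.8) = 11/19; seller share = |εd|/(εs + |εd|) = 8/19.
So producers capture 8/19 of the subsidy.

Producer share = 8/19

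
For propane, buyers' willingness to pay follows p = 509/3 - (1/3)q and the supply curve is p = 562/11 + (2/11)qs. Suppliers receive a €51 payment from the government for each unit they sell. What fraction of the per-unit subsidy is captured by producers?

Pre-subsidy: 509/3 - (1/3)q = 562/11 + (2/11)q gives q* = 3913/17 and p* = 1580/17.
With the subsidy, sellers receive ps = pb + 51 for each unit, where pb is the price buyers pay.
On the curves, pb = 509/3 - (1/3)q and ps = 562/11 + (2/11)q; the wedge ps − pb = 51 gives 562/11 + (2/11)q − (509/3 - (1/3)q) = 51, so q' = 5596/17.
Then pb = 509/3 − (1/3)·(5596/17) = 1019/17 and ps = 562/11 + (2/11)·(5596/17) = 1886/17.
Buyers' price falls by p* − pb = 1580/17 − 1019/17 = 33; sellers' price rises by ps − p* = 1886/17 − 1580/17 = 18.
So producers capture 18/51 = 6/17 of each unit of subsidy.

Producer share = 6/17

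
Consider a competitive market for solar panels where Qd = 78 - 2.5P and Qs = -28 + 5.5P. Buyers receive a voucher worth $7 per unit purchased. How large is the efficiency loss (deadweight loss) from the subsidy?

Pre-subsidy: 78 - 2.5P = -28 + 5.5P gives P* = 13.25, Q* = 44.875.
With the rebate, buyers effectively pay Pb = Ps − 7, where Ps is the price sellers receive.
Demand in terms of Ps becomes Qd = 78 − 2.5(Ps − 7) = 95.5 - 2.5Ps. Setting this equal to supply: 95.5 - 2.5Ps = -28 + 5.5Ps, so Ps = 15.4375.
Buyers pay Pb = 15.4375 − 7 = 8.4375; Q' = -28 + 5.5·15.4375 = 56.90625.
The subsidy expands output by 56.90625 − 44.875 = 12.03125 past the efficient level; on those units the gap between marginal cost and willingness to pay runs from 0 up to 7.
DWL = ½ × 7 × 12.03125 = 42.109375.

Deadweight loss = $42.109375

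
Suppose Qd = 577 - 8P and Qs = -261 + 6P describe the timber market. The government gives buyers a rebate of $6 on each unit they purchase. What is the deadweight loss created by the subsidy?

Pre-subsidy: 577 - 8P = -261 + 6P gives P* = 419/7, Q* = 687/7.
With the rebate, buyers effectively pay Pb = Ps − 6, where Ps is the price sellers receive.
Demand in terms of Ps becomes Qd = 577 − 8(Ps − 6) = 625 - 8Ps. Setting this equal to supply: 625 - 8Ps = -261 + 6Ps, so Ps = 443/7.
Buyers pay Pb = 443/7 − 6 = 401/7; Q' = -261 + 6·(443/7) = 831/7.
The subsidy expands output by 831/7 − 687/7 = 144/7 past the efficient level; on those units the gap between marginal cost and willingness to pay runs from 0 up to 6.
DWL = ½ × 6 × 144/7 = 432/7.

Deadweight loss = 432/7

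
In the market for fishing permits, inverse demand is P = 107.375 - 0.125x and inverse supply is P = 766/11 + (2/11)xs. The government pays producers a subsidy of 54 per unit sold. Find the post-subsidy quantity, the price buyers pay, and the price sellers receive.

x' = 299; buyers pay 70; sellers receive 124

Pre-subsidy: 107.375 - 0.125x = 766/11 + (2/11)x gives x* = 123 and P* = 92.
With the subsidy, sellers receive Ps = Pb + 54 for each unit, where Pb is the price buyers pay.
On the curves, Pb = 107.375 - 0.125x and Ps = 766/11 + (2/11)x; the wedge Ps − Pb = 54 gives 766/11 + (2/11)x − (107.375 - 0.125x) = 54, so x' = 299.
Then Pb = 107.375 − 0.125·299 = 70 and Ps = 766/11 + (2/11)·299 = 124.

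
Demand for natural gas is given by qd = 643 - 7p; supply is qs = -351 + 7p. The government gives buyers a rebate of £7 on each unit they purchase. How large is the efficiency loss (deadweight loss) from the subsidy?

Pre-subsidy: 643 - 7p = -351 + 7p gives p* = 71, q* = 146.
With the rebate, buyers effectively pay pb = ps − 7, where ps is the price sellers receive.
Demand in terms of ps becomes qd = 643 − 7(ps − 7) = 692 - 7ps. Setting this equal to supply: 692 - 7ps = -351 + 7ps, so ps = 74.5.
Buyers pay pb = 74.5 − 7 = 67.5; q' = -351 + 7·74.5 = 170.5.
The subsidy expands output by 170.5 − 146 = 24.5 past the efficient level; on those units the gap between marginal cost and willingness to pay runs from 0 up to 7.
DWL = ½ × 7 × 24.5 = 85.75.

Deadweight loss = £85.75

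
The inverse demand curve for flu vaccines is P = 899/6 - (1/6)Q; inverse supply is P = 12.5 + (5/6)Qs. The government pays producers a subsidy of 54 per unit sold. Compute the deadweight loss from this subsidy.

Pre-subsidy: 899/6 - (1/6)Q = 12.5 + (5/6)Q gives Q* = 412/3 and P* = 2285/18.
With the subsidy, sellers receive Ps = Pb + 54 for each unit, where Pb is the price buyers pay.
On the curves, Pb = 899/6 - (1/6)Q and Ps = 12.5 + (5/6)Q; the wedge Ps − Pb = 54 gives 12.5 + (5/6)Q − (899/6 - (1/6)Q) = 54, so Q' = 574/3.
Then Pb = 899/6 − (1/6)·(574/3) = 2123/18 and Ps = 12.5 + (5/6)·(574/3) = 3095/18.
The subsidy expands output by 574/3 − 412/3 = 54 past the efficient level; on those units the gap between marginal cost and willingness to pay runs from 0 up to 54.
DWL = ½ × 54 × 54 = 1458.

Deadweight loss = 1458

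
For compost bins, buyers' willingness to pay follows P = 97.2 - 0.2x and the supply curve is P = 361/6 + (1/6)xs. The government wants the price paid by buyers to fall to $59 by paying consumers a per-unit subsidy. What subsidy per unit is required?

At a buyer price of 59, quantity demanded is 486 − 5·59 = 191.
Sellers supply 191 only when they receive Ps = 361/6 + (1/6)·191 = 92.
s = Ps − Pb = 92 − 59 = 33.

Required subsidy s = $33 per unit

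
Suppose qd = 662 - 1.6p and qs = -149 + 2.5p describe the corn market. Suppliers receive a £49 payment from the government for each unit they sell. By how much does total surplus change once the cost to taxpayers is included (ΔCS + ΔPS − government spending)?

Pre-subsidy: 662 - 1.6p = -149 + 2.5p gives p* = 8110/41, q* = 14166/41.
With the subsidy, sellers receive ps = pb + 49 for each unit, where pb is the price buyers pay.
Supply in terms of pb becomes qs = -149 + 2.5(pb + 49) = -26.5 + 2.5pb. Setting this equal to demand: 662 - 1.6pb = -26.5 + 2.5pb, so pb = 6885/41.
Sellers receive ps = 6885/41 + 49 = 8894/41; q' = 662 − 1.6·(6885/41) = 16126/41.
ΔCS = ½(14166/41 + 16126/41)(8110/41 − 6885/41) = 18553850/1681; ΔPS = ½(14166/41 + 16126/41)(8894/41 − 8110/41) = 11874464/1681.
Government spending = 49 × 16126/41 = 790174/41.
Net change = 18553850/1681 + 11874464/1681 − 790174/41 = -48020/41. The loss equals the DWL triangle ½·49·1960/41.

Net change in total surplus = -48020/41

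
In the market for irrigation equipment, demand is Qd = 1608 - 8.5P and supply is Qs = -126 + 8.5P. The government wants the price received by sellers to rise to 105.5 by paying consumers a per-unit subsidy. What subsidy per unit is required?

Required subsidy s = 7 per unit

At a seller price of 105.5, quantity supplied is -126 + 8.5·105.5 = 770.75.
Buyers absorb 770.75 only when they pay Pb with 1608 − 8.5·Pb = 770.75, i.e. Pb = 98.5.
s = Ps − Pb = 105.5 − 98.5 = 7.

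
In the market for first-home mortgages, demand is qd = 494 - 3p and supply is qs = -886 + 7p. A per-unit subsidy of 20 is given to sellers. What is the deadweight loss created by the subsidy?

Pre-subsidy: 494 - 3p = -886 + 7p gives p* = 138, q* = 80.
With the subsidy, sellers receive ps = pb + 20 for each unit, where pb is the price buyers pay.
Supply in terms of pb becomes qs = -886 + 7(pb + 20) = -746 + 7pb. Setting this equal to demand: 494 - 3pb = -746 + 7pb, so pb = 124.
Sellers receive ps = 124 + 20 = 144; q' = 494 − 3·124 = 122.
The subsidy expands output by 122 − 80 = 42 past the efficient level; on those units the gap between marginal cost and willingness to pay runs from 0 up to 20.
DWL = ½ × 20 × 42 = 420.

Deadweight loss = 420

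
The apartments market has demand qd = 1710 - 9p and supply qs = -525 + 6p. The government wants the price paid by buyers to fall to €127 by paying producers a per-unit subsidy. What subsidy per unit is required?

At a buyer price of 127, quantity demanded is 1710 − 9·127 = 567.
Sellers supply 567 only when they receive ps with -525 + 6·ps = 567, i.e. ps = 182.
s = ps − pb = 182 − 127 = 55.

Required subsidy s = €55 per unit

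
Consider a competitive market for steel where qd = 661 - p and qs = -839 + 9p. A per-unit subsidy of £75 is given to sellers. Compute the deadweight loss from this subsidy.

Pre-subsidy: 661 - p = -839 + 9p gives p* = 150, q* = 511.
With the subsidy, sellers receive ps = pb + 75 for each unit, where pb is the price buyers pay.
Supply in terms of pb becomes qs = -839 + 9(pb + 75) = -164 + 9pb. Setting this equal to demand: 661 - pb = -164 + 9pb, so pb = 82.5.
Sellers receive ps = 82.5 + 75 = 157.5; q' = 661 − 1·82.5 = 578.5.
The subsidy expands output by 578.5 − 511 = 67.5 past the efficient level; on those units the gap between marginal cost and willingness to pay runs from 0 up to 75.
DWL = ½ × 75 × 67.5 = 2531.25.

Deadweight loss = £2531.25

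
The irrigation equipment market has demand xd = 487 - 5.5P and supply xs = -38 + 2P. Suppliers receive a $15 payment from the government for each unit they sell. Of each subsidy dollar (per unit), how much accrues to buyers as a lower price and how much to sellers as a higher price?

Pre-subsidy: 487 - 5.5P = -38 + 2P gives P* = 70, x* = 102.
With the subsidy, sellers receive Ps = Pb + 15 for each unit, where Pb is the price buyers pay.
Supply in terms of Pb becomes xs = -38 + 2(Pb + 15) = -8 + 2Pb. Setting this equal to demand: 487 - 5.5Pb = -8 + 2Pb, so Pb = 66.
Sellers receive Ps = 66 + 15 = 81; x' = 487 − 5.5·66 = 124.
Buyers' price falls by P* − Pb = 70 − 66 = 4; sellers' price rises by Ps − P* = 81 − 70 = 11.

Buyers gain $4 per unit; sellers gain $11 per unit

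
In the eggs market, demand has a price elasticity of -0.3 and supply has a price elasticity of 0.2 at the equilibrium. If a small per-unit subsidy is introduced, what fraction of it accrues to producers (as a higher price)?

For a small subsidy around the equilibrium, the benefit split depends on the relative slopes, which at a point are proportional to the elasticities.
Buyer share = εs/(εs + |εd|) = 0.2/(0.2 + 0.3) = 0.4; seller share = |εd|/(εs + |εd|) = 0.6.
So producers capture 0.6 of the subsidy.

Producer share = 0.6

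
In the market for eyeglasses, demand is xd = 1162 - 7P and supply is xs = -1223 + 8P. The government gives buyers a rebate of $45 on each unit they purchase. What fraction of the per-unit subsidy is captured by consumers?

Consumer share = 8/15

Pre-subsidy: 1162 - 7P = -1223 + 8P gives P* = 159, x* = 49.
With the rebate, buyers effectively pay Pb = Ps − 45, where Ps is the price sellers receive.
Demand in terms of Ps becomes xd = 1162 − 7(Ps − 45) = 1477 - 7Ps. Setting this equal to supply: 1477 - 7Ps = -1223 + 8Ps, so Ps = 180.
Buyers pay Pb = 180 − 45 = 135; x' = -1223 + 8·180 = 217.
Buyers' price falls by P* − Pb = 159 − 135 = 24; sellers' price rises by Ps − P* = 180 − 159 = 21.
So consumers capture 24/45 = 8/15 of each unit of subsidy.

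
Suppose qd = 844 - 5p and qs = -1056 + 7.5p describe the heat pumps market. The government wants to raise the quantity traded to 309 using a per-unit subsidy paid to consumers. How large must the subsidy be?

At q = 309, invert demand for the buyer price: pb = (844 − 309)/5 = 107; invert supply for the seller price: ps = (309 − (-1056))/7.5 = 182.
The subsidy must fill the gap: s = ps − pb = 182 − 107 = 75.

Required subsidy s = 75 per unit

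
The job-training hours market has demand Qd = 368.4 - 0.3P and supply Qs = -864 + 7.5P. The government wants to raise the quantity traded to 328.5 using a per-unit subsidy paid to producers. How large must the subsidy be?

At Q = 328.5, invert demand for the buyer price: Pb = (368.4 − 328.5)/0.3 = 133; invert supply for the seller price: Ps = (328.5 − (-864))/7.5 = 159.
The subsidy must fill the gap: s = Ps − Pb = 159 − 133 = 26.

Required subsidy s = 26 per unit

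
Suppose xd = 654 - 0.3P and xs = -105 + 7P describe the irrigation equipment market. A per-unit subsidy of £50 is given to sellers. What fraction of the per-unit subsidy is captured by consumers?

Pre-subsidy: 654 - 0.3P = -105 + 7P gives P* = 7590/73, x* = 45465/73.
With the subsidy, sellers receive Ps = Pb + 50 for each unit, where Pb is the price buyers pay.
Supply in terms of Pb becomes xs = -105 + 7(Pb + 50) = 245 + 7Pb. Setting this equal to demand: 654 - 0.3Pb = 245 + 7Pb, so Pb = 4090/73.
Sellers receive Ps = 4090/73 + 50 = 7740/73; x' = 654 − 0.3·(4090/73) = 46515/73.
Buyers' price falls by P* − Pb = 7590/73 − 4090/73 = 3500/73; sellers' price rises by Ps − P* = 7740/73 − 7590/73 = 150/73.
So consumers capture (3500/73)/50 = 70/73 of each unit of subsidy.

Consumer share = 70/73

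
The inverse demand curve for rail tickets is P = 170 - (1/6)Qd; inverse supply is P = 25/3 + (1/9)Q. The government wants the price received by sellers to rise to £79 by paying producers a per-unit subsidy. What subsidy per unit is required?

At a seller price of 79, quantity supplied is -75 + 9·79 = 636.
Buyers absorb 636 only when they pay Pb = 170 − (1/6)·636 = 64.
s = Ps − Pb = 79 − 64 = 15.

Required subsidy s = £15 per unit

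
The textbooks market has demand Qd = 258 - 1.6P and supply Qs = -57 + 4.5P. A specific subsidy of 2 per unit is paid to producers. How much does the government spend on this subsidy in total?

Government cost = 21684/61

Pre-subsidy: 258 - 1.6P = -57 + 4.5P gives P* = 3150/61, Q* = 10698/61.
With the subsidy, sellers receive Ps = Pb + 2 for each unit, where Pb is the price buyers pay.
Supply in terms of Pb becomes Qs = -57 + 4.5(Pb + 2) = -48 + 4.5Pb. Setting this equal to demand: 258 - 1.6Pb = -48 + 4.5Pb, so Pb = 3060/61.
Sellers receive Ps = 3060/61 + 2 = 3182/61; Q' = 258 − 1.6·(3060/61) = 10842/61.
Government outlay = subsidy × quantity = 2 × 10842/61 = 21684/61.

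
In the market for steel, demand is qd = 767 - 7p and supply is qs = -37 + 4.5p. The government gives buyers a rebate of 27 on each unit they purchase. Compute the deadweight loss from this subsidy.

Deadweight loss = 45927/46

Pre-subsidy: 767 - 7p = -37 + 4.5p gives p* = 1608/23, q* = 6385/23.
With the rebate, buyers effectively pay pb = ps − 27, where ps is the price sellers receive.
Demand in terms of ps becomes qd = 767 − 7(ps − 27) = 956 - 7ps. Setting this equal to supply: 956 - 7ps = -37 + 4.5ps, so ps = 1986/23.
Buyers pay pb = 1986/23 − 27 = 1365/23; q' = -37 + 4.5·(1986/23) = 8086/23.
The subsidy expands output by 8086/23 − 6385/23 = 1701/23 past the efficient level; on those units the gap between marginal cost and willingness to pay runs from 0 up to 27.
DWL = ½ × 27 × 1701/23 = 45927/46.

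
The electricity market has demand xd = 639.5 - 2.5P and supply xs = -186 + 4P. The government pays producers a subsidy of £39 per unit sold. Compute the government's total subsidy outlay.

Government cost = £14898

Pre-subsidy: 639.5 - 2.5P = -186 + 4P gives P* = 127, x* = 322.
With the subsidy, sellers receive Ps = Pb + 39 for each unit, where Pb is the price buyers pay.
Supply in terms of Pb becomes xs = -186 + 4(Pb + 39) = -30 + 4Pb. Setting this equal to demand: 639.5 - 2.5Pb = -30 + 4Pb, so Pb = 103.
Sellers receive Ps = 103 + 39 = 142; x' = 639.5 − 2.5·103 = 382.
Government outlay = subsidy × quantity = 39 × 382 = 14898.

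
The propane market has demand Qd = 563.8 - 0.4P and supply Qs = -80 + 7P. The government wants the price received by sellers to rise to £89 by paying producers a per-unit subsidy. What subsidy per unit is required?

At a seller price of 89, quantity supplied is -80 + 7·89 = 543.
Buyers absorb 543 only when they pay Pb with 563.8 − 0.4·Pb = 543, i.e. Pb = 52.
s = Ps − Pb = 89 − 52 = 37.

Required subsidy s = £37 per unit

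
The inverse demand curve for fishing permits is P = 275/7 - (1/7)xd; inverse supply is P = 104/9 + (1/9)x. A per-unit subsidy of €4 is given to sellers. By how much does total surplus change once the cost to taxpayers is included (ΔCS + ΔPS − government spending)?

Net change in total surplus = -€31.5

Pre-subsidy: 275/7 - (1/7)x = 104/9 + (1/9)x gives x* = 109.1875 and P* = 23.6875.
With the subsidy, sellers receive Ps = Pb + 4 for each unit, where Pb is the price buyers pay.
On the curves, Pb = 275/7 - (1/7)x and Ps = 104/9 + (1/9)x; the wedge Ps − Pb = 4 gives 104/9 + (1/9)x − (275/7 - (1/7)x) = 4, so x' = 124.9375.
Then Pb = 275/7 − (1/7)·124.9375 = 21.4375 and Ps = 104/9 + (1/9)·124.9375 = 25.4375.
ΔCS = ½(109.1875 + 124.9375)(23.6875 − 21.4375) = 263.390625; ΔPS = ½(109.1875 + 124.9375)(25.4375 − 23.6875) = 204.859375.
Government spending = 4 × 124.9375 = 499.75.
Net change = 263.390625 + 204.859375 − 499.75 = -31.5. The loss equals the DWL triangle ½·4·15.75.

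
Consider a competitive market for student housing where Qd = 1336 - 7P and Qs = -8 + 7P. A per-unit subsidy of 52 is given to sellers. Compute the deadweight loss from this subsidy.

Pre-subsidy: 1336 - 7P = -8 + 7P gives P* = 96, Q* = 664.
With the subsidy, sellers receive Ps = Pb + 52 for each unit, where Pb is the price buyers pay.
Supply in terms of Pb becomes Qs = -8 + 7(Pb + 52) = 356 + 7Pb. Setting this equal to demand: 1336 - 7Pb = 356 + 7Pb, so Pb = 70.
Sellers receive Ps = 70 + 52 = 122; Q' = 1336 − 7·70 = 846.
The subsidy expands output by 846 − 664 = 182 past the efficient level; on those units the gap between marginal cost and willingness to pay runs from 0 up to 52.
DWL = ½ × 52 × 182 = 4732.

Deadweight loss = 4732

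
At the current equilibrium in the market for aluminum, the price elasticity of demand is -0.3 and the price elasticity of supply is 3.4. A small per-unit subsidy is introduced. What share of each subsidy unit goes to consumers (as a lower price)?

Consumer share = 34/37

For a small subsidy around the equilibrium, the benefit split depends on the relative slopes, which at a point are proportional to the elasticities.
Buyer share = εs/(εs + |εd|) = 3.4/(3.4 + 0.3) = 34/37; seller share = |εd|/(εs + |εd|) = 3/37.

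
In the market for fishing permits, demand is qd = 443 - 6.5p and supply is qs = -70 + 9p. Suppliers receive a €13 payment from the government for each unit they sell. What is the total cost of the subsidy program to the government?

Pre-subsidy: 443 - 6.5p = -70 + 9p gives p* = 1026/31, q* = 7064/31.
With the subsidy, sellers receive ps = pb + 13 for each unit, where pb is the price buyers pay.
Supply in terms of pb becomes qs = -70 + 9(pb + 13) = 47 + 9pb. Setting this equal to demand: 443 - 6.5pb = 47 + 9pb, so pb = 792/31.
Sellers receive ps = 792/31 + 13 = 1195/31; q' = 443 − 6.5·(792/31) = 8585/31.
Government outlay = subsidy × quantity = 13 × 8585/31 = 111605/31.

Government cost = 111605/31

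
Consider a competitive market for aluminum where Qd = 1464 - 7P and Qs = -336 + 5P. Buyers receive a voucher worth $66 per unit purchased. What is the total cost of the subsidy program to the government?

Pre-subsidy: 1464 - 7P = -336 + 5P gives P* = 150, Q* = 414.
With the rebate, buyers effectively pay Pb = Ps − 66, where Ps is the price sellers receive.
Demand in terms of Ps becomes Qd = 1464 − 7(Ps − 66) = 1926 - 7Ps. Setting this equal to supply: 1926 - 7Ps = -336 + 5Ps, so Ps = 188.5.
Buyers pay Pb = 188.5 − 66 = 122.5; Q' = -336 + 5·188.5 = 606.5.
Government outlay = subsidy × quantity = 66 × 606.5 = 40029.

Government cost = $40029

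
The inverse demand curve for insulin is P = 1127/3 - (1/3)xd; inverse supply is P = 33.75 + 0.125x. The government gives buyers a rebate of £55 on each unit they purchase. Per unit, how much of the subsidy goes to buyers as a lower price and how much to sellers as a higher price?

Pre-subsidy: 1127/3 - (1/3)x = 33.75 + 0.125x gives x* = 746 and P* = 127.
With the rebate, buyers effectively pay Pb = Ps − 55, where Ps is the price sellers receive.
On the curves, Pb = 1127/3 - (1/3)x and Ps = 33.75 + 0.125x; the wedge Ps − Pb = 55 gives 33.75 + 0.125x − (1127/3 - (1/3)x) = 55, so x' = 866.
Then Pb = 1127/3 − (1/3)·866 = 87 and Ps = 33.75 + 0.125·866 = 142.
Buyers' price falls by P* − Pb = 127 − 87 = 40; sellers' price rises by Ps − P* = 142 − 127 = 15.

Buyers gain £40 per unit; sellers gain £15 per unit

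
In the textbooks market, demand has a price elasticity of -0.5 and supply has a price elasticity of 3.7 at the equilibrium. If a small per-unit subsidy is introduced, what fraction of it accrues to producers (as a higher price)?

For a small subsidy around the equilibrium, the benefit split depends on the relative slopes, which at a point are proportional to the elasticities.
Buyer share = εs/(εs + |εd|) = 3.7/(3.7 + 0.5) = 37/42; seller share = |εd|/(εs + |εd|) = 5/42.
So producers capture 5/42 of the subsidy.

Producer share = 5/42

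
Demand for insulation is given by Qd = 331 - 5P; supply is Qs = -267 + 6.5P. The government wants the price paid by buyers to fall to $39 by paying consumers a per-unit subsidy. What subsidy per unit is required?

Required subsidy s = $23 per unit

At a buyer price of 39, quantity demanded is 331 − 5·39 = 136.
Sellers supply 136 only when they receive Ps with -267 + 6.5·Ps = 136, i.e. Ps = 62.
s = Ps − Pb = 62 − 39 = 23.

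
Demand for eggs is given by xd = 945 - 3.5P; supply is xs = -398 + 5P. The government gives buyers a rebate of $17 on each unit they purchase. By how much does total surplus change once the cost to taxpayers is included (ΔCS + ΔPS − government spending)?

Pre-subsidy: 945 - 3.5P = -398 + 5P gives P* = 158, x* = 392.
With the rebate, buyers effectively pay Pb = Ps − 17, where Ps is the price sellers receive.
Demand in terms of Ps becomes xd = 945 − 3.5(Ps − 17) = 1004.5 - 3.5Ps. Setting this equal to supply: 1004.5 - 3.5Ps = -398 + 5Ps, so Ps = 165.
Buyers pay Pb = 165 − 17 = 148; x' = -398 + 5·165 = 427.
ΔCS = ½(392 + 427)(158 − 148) = 4095; ΔPS = ½(392 + 427)(165 − 158) = 2866.5.
Government spending = 17 × 427 = 7259.
Net change = 4095 + 2866.5 − 7259 = -297.5. The loss equals the DWL triangle ½·17·35.

Net change in total surplus = -$297.5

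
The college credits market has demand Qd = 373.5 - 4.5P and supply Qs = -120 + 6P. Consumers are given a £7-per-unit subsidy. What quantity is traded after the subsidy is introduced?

Q' = 180

Pre-subsidy: 373.5 - 4.5P = -120 + 6P gives P* = 47, Q* = 162.
With the rebate, buyers effectively pay Pb = Ps − 7, where Ps is the price sellers receive.
Demand in terms of Ps becomes Qd = 373.5 − 4.5(Ps − 7) = 405 - 4.5Ps. Setting this equal to supply: 405 - 4.5Ps = -120 + 6Ps, so Ps = 50.
Buyers pay Pb = 50 − 7 = 43; Q' = -120 + 6·50 = 180.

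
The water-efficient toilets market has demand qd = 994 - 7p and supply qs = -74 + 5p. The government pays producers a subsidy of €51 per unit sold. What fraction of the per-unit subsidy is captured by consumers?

Consumer share = 5/12

Pre-subsidy: 994 - 7p = -74 + 5p gives p* = 89, q* = 371.
With the subsidy, sellers receive ps = pb + 51 for each unit, where pb is the price buyers pay.
Supply in terms of pb becomes qs = -74 + 5(pb + 51) = 181 + 5pb. Setting this equal to demand: 994 - 7pb = 181 + 5pb, so pb = 67.75.
Sellers receive ps = 67.75 + 51 = 118.75; q' = 994 − 7·67.75 = 519.75.
Buyers' price falls by p* − pb = 89 − 67.75 = 21.25; sellers' price rises by ps − p* = 118.75 − 89 = 29.75.
So consumers capture 21.25/51 = 5/12 of each unit of subsidy.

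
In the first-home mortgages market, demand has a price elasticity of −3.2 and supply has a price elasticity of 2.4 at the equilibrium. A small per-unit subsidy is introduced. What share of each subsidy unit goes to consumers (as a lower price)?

Consumer share = 3/7

For a small subsidy around the equilibrium, the benefit split depends on the relative slopes, which at a point are proportional to the elasticities.
Buyer share = εs/(εs + |εd|) = 2.4/(2.4 + 3.2) = 3/7; seller share = |εd|/(εs + |εd|) = 4/7.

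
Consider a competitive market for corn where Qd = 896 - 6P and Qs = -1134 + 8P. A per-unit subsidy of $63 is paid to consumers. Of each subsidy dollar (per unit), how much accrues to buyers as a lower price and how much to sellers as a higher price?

Pre-subsidy: 896 - 6P = -1134 + 8P gives P* = 145, Q* = 26.
With the rebate, buyers effectively pay Pb = Ps − 63, where Ps is the price sellers receive.
Demand in terms of Ps becomes Qd = 896 − 6(Ps − 63) = 1274 - 6Ps. Setting this equal to supply: 1274 - 6Ps = -1134 + 8Ps, so Ps = 172.
Buyers pay Pb = 172 − 63 = 109; Q' = -1134 + 8·172 = 242.
Buyers' price falls by P* − Pb = 145 − 109 = 36; sellers' price rises by Ps − P* = 172 − 145 = 27.

Buyers gain $36 per unit; sellers gain $27 per unit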